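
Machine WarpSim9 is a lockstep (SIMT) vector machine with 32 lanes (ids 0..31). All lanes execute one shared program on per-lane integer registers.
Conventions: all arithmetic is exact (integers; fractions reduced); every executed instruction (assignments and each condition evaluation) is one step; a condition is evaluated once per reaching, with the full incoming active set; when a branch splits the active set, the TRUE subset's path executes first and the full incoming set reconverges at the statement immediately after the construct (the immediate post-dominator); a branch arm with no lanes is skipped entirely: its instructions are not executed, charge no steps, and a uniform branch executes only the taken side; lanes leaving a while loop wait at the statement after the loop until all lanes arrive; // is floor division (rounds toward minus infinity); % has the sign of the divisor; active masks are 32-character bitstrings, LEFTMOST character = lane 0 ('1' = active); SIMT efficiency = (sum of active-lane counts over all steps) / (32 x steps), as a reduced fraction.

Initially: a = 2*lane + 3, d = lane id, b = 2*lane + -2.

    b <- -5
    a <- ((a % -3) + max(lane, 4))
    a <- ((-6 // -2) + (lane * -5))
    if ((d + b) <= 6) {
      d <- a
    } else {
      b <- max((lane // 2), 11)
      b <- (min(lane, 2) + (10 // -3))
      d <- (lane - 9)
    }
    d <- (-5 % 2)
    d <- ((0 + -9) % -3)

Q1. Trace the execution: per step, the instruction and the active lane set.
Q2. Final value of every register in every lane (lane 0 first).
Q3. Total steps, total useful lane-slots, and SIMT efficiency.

step 0: b <- -5                      11111111111111111111111111111111
step 1: a <- ((a % -3) + max(lane, 4)) 11111111111111111111111111111111
step 2: a <- ((-6 // -2) + (lane * -5)) 11111111111111111111111111111111
step 3: eval ((d + b) <= 6)          11111111111111111111111111111111
step 4: d <- a                       11111111111100000000000000000000
step 5: b <- max((lane // 2), 11)    00000000000011111111111111111111
step 6: b <- (min(lane, 2) + (10 // -3)) 00000000000011111111111111111111
step 7: d <- (lane - 9)              00000000000011111111111111111111
step 8: d <- (-5 % 2)                11111111111111111111111111111111
step 9: d <- ((0 + -9) % -3)         11111111111111111111111111111111

Answer: 10 steps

a: 3,-2,-7,-12,-17,-22,-27,-32,-37,-42,-47,-52,-57,-62,-67,-72,-77,-82,-87,-92,-97,-102,-107,-112,-117,-122,-127,-132,-137,-142,-147,-152
d: 0,0,0,0,0,0,0,0,0,0,0,0,0,0,0,0,0,0,0,0,0,0,0,0,0,0,0,0,0,0,0,0
b: -5,-5,-5,-5,-5,-5,-5,-5,-5,-5,-5,-5,-2,-2,-2,-2,-2,-2,-2,-2,-2,-2,-2,-2,-2,-2,-2,-2,-2,-2,-2,-2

steps = 10; useful = 264; efficiency = 264/320 = 33/40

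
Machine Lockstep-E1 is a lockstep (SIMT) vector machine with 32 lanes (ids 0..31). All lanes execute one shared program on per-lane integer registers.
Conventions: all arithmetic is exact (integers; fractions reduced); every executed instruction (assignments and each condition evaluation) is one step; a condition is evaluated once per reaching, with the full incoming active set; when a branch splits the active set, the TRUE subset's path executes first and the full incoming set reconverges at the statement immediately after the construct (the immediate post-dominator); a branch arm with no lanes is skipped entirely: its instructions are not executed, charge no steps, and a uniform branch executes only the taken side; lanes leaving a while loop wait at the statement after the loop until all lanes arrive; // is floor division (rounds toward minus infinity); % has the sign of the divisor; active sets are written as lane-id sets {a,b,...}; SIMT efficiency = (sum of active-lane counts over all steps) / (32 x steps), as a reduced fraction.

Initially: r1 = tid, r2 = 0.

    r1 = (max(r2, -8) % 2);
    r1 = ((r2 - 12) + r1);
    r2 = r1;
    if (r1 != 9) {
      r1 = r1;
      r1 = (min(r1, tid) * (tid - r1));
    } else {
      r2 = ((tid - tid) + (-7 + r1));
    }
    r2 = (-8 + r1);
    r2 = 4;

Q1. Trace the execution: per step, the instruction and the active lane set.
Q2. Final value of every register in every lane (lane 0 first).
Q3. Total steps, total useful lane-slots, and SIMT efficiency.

step 0: r1 <- (max(r2, -8) % 2)      {0,1,2,3,4,5,6,7,8,9,10,11,12,13,14,15,16,17,18,19,20,21,22,23,24,25,26,27,28,29,30,31}
step 1: r1 <- ((r2 - 12) + r1)       {0,1,2,3,4,5,6,7,8,9,10,11,12,13,14,15,16,17,18,19,20,21,22,23,24,25,26,27,28,29,30,31}
step 2: r2 <- r1                     {0,1,2,3,4,5,6,7,8,9,10,11,12,13,14,15,16,17,18,19,20,21,22,23,24,25,26,27,28,29,30,31}
step 3: eval (r1 != 9)               {0,1,2,3,4,5,6,7,8,9,10,11,12,13,14,15,16,17,18,19,20,21,22,23,24,25,26,27,28,29,30,31}
step 4: r1 <- r1                     {0,1,2,3,4,5,6,7,8,9,10,11,12,13,14,15,16,17,18,19,20,21,22,23,24,25,26,27,28,29,30,31}
step 5: r1 <- (min(r1, tid) * (tid - r1)) {0,1,2,3,4,5,6,7,8,9,10,11,12,13,14,15,16,17,18,19,20,21,22,23,24,25,26,27,28,29,30,31}
step 6: r2 <- (-8 + r1)              {0,1,2,3,4,5,6,7,8,9,10,11,12,13,14,15,16,17,18,19,20,21,22,23,24,25,26,27,28,29,30,31}
step 7: r2 <- 4                      {0,1,2,3,4,5,6,7,8,9,10,11,12,13,14,15,16,17,18,19,20,21,22,23,24,25,26,27,28,29,30,31}

Answer: 8 steps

r1: -144,-156,-168,-180,-192,-204,-216,-228,-240,-252,-264,-276,-288,-300,-312,-324,-336,-348,-360,-372,-384,-396,-408,-420,-432,-444,-456,-468,-480,-492,-504,-516
r2: 4,4,4,4,4,4,4,4,4,4,4,4,4,4,4,4,4,4,4,4,4,4,4,4,4,4,4,4,4,4,4,4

steps = 8; useful = 256; efficiency = 256/256 = 1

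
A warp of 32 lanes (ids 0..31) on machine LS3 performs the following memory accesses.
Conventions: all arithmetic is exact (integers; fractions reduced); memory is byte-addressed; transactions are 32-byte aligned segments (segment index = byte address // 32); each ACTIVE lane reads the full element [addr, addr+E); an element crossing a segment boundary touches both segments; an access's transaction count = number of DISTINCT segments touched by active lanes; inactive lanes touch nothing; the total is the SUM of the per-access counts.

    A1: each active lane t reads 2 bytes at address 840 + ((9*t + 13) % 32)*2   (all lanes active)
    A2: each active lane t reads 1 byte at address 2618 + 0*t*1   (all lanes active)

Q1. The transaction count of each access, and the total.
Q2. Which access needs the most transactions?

A1: 3 transactions
A2: 1 transaction

Answer: 3,1; total 4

Answer: A1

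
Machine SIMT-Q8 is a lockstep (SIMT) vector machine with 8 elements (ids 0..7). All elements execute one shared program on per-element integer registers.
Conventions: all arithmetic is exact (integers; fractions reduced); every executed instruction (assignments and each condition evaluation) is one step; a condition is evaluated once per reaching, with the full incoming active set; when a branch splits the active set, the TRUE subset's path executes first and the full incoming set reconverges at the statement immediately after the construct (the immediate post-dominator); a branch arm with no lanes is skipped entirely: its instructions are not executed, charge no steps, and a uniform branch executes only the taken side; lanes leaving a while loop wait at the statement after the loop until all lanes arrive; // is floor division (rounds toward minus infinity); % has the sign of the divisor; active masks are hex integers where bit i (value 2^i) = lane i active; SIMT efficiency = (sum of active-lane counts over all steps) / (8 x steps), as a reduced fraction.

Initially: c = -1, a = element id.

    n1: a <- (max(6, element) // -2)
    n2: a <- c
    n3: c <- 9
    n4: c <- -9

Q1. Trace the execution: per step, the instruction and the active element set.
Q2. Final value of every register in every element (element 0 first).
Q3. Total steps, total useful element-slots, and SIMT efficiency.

step 0: a <- (max(6, element) // -2) 0xff
step 1: a <- c                       0xff
step 2: c <- 9                       0xff
step 3: c <- -9                      0xff

Answer: 4 steps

c: -9,-9,-9,-9,-9,-9,-9,-9
a: -1,-1,-1,-1,-1,-1,-1,-1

steps = 4; useful = 32; efficiency = 32/32 = 1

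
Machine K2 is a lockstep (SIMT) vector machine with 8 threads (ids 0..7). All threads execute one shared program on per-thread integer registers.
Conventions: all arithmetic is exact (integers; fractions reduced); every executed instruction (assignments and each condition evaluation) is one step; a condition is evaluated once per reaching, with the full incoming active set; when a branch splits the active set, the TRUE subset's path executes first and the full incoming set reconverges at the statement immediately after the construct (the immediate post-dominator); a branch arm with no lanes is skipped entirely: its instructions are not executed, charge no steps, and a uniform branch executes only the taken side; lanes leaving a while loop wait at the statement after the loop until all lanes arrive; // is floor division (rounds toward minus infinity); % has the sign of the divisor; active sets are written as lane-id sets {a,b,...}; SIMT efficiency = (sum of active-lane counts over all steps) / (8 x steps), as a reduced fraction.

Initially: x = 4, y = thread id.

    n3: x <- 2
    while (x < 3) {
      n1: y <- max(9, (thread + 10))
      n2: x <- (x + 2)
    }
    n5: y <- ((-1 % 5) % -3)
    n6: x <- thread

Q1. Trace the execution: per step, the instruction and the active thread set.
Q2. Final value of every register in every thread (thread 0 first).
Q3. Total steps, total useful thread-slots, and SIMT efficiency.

step 0: x <- 2                       {0,1,2,3,4,5,6,7}
step 1: eval (x < 3)                 {0,1,2,3,4,5,6,7}
step 2: y <- max(9, (thread + 10))   {0,1,2,3,4,5,6,7}
step 3: x <- (x + 2)                 {0,1,2,3,4,5,6,7}
step 4: eval (x < 3)                 {0,1,2,3,4,5,6,7}
step 5: y <- ((-1 % 5) % -3)         {0,1,2,3,4,5,6,7}
step 6: x <- thread                  {0,1,2,3,4,5,6,7}

Answer: 7 steps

x: 0,1,2,3,4,5,6,7
y: -2,-2,-2,-2,-2,-2,-2,-2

steps = 7; useful = 56; efficiency = 56/56 = 1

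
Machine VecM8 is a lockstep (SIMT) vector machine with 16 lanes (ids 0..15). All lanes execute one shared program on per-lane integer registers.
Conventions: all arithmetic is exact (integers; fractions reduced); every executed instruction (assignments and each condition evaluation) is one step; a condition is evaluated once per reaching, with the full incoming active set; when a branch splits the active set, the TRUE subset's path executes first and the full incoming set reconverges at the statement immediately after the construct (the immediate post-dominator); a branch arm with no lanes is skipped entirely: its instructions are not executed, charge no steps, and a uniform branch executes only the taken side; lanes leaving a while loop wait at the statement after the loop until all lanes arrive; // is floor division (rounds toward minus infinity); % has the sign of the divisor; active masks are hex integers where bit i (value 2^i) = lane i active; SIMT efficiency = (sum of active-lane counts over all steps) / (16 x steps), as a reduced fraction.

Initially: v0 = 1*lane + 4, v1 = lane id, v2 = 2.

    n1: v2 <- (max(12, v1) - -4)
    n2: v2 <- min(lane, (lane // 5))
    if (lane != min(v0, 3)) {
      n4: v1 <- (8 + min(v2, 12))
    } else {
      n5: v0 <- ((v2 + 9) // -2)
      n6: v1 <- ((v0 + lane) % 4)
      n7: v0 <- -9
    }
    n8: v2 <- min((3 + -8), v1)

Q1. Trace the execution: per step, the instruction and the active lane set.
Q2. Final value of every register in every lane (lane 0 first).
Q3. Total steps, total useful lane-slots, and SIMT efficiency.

step 0: v2 <- (max(12, v1) - -4)     0xffff
step 1: v2 <- min(lane, (lane // 5)) 0xffff
step 2: eval (lane != min(v0, 3))    0xffff
step 3: v1 <- (8 + min(v2, 12))      0xfff7
step 4: v0 <- ((v2 + 9) // -2)       0x0008
step 5: v1 <- ((v0 + lane) % 4)      0x0008
step 6: v0 <- -9                     0x0008
step 7: v2 <- min((3 + -8), v1)      0xffff

Answer: 8 steps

v0: 4,5,6,-9,8,9,10,11,12,13,14,15,16,17,18,19
v1: 8,8,8,2,8,9,9,9,9,9,10,10,10,10,10,11
v2: -5,-5,-5,-5,-5,-5,-5,-5,-5,-5,-5,-5,-5,-5,-5,-5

steps = 8; useful = 82; efficiency = 82/128 = 41/64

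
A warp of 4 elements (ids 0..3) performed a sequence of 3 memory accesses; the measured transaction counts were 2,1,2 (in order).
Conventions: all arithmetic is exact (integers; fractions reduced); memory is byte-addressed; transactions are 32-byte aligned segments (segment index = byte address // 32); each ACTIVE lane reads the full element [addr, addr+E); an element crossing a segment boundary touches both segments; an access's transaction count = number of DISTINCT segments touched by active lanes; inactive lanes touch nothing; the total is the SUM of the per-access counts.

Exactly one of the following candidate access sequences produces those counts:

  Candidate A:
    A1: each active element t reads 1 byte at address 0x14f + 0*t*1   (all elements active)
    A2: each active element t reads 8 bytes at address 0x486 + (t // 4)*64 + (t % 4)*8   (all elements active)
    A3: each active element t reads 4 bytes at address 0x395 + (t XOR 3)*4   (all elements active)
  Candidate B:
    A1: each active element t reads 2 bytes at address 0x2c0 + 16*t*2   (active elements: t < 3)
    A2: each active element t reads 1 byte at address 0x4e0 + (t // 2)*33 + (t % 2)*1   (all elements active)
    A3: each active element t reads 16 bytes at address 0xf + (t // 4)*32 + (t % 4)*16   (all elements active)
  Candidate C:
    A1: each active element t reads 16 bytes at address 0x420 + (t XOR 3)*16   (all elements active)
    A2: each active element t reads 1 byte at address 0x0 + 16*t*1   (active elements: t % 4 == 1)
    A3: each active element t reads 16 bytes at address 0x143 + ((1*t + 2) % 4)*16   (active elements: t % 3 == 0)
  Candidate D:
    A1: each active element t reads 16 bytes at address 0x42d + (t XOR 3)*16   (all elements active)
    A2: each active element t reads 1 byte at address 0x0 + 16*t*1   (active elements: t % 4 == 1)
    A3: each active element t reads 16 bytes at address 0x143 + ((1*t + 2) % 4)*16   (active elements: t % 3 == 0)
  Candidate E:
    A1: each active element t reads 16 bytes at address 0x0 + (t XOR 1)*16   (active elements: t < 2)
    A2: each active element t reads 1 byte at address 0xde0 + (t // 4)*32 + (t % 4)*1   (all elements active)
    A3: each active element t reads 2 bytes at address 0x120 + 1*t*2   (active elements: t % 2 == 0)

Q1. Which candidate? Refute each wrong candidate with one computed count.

A: A1 gives 1 transaction, not 2
B: A1 gives 3 transactions, not 2
D: A1 gives 3 transactions, not 2
E: A1 gives 1 transaction, not 2
C: all counts match (2,1,2)

Answer: C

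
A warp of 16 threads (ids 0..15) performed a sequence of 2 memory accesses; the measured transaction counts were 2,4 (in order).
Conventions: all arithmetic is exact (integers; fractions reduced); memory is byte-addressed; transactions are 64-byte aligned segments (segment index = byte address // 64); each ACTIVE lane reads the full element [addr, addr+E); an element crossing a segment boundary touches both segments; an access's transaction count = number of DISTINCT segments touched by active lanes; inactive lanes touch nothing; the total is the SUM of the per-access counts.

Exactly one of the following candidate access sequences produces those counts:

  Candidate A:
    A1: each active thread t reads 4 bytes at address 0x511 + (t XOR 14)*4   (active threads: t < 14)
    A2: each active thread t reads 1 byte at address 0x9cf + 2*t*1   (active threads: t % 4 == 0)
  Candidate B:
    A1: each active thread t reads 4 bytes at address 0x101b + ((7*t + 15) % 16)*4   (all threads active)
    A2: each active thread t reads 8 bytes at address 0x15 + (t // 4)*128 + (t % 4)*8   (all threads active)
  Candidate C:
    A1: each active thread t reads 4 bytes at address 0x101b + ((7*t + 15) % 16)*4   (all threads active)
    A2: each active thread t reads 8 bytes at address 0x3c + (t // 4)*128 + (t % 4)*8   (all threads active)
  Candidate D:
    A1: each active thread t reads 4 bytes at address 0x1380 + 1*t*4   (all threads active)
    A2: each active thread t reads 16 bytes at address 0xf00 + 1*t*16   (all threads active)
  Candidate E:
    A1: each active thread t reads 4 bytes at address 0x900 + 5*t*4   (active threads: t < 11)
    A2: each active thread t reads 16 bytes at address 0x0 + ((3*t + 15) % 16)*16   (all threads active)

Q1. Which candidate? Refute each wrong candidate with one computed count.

A: A2 gives 1 transaction, not 4
C: A2 gives 8 transactions, not 4
D: A1 gives 1 transaction, not 2
E: A1 gives 4 transactions, not 2
B: all counts match (2,4)

Answer: B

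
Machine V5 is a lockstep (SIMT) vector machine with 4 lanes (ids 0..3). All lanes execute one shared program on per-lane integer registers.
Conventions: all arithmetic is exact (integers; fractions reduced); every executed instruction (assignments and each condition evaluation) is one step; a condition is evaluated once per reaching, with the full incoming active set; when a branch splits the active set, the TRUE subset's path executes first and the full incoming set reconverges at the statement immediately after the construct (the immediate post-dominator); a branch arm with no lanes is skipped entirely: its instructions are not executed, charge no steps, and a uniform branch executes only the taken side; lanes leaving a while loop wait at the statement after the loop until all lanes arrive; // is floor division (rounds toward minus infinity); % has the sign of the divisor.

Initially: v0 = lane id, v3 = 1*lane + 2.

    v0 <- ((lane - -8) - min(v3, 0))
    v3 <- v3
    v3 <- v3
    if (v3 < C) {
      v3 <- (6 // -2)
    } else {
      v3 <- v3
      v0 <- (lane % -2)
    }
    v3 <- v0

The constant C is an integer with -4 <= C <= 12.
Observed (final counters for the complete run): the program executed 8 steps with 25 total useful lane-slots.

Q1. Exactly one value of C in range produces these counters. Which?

Answer: C = 5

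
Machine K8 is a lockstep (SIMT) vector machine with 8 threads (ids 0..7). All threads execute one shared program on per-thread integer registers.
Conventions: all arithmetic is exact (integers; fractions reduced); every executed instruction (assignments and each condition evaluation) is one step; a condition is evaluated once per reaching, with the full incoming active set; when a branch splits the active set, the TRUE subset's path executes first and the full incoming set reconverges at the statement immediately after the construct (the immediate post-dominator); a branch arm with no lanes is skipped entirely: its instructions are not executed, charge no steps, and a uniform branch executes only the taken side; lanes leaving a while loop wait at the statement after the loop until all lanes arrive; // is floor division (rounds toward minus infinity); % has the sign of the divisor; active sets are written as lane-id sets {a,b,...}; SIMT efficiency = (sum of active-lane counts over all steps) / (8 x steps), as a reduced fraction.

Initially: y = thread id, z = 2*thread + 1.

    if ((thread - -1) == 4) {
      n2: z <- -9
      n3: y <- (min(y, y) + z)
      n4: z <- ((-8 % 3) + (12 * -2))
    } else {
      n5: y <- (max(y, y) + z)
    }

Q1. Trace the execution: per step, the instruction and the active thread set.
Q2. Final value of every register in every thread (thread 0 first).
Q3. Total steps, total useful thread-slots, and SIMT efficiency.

step 0: eval ((thread - -1) == 4)    {0,1,2,3,4,5,6,7}
step 1: z <- -9                      {3}
step 2: y <- (min(y, y) + z)         {3}
step 3: z <- ((-8 % 3) + (12 * -2))  {3}
step 4: y <- (max(y, y) + z)         {0,1,2,4,5,6,7}

Answer: 5 steps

y: 1,4,7,-6,13,16,19,22
z: 1,3,5,-23,9,11,13,15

steps = 5; useful = 18; efficiency = 18/40 = 9/20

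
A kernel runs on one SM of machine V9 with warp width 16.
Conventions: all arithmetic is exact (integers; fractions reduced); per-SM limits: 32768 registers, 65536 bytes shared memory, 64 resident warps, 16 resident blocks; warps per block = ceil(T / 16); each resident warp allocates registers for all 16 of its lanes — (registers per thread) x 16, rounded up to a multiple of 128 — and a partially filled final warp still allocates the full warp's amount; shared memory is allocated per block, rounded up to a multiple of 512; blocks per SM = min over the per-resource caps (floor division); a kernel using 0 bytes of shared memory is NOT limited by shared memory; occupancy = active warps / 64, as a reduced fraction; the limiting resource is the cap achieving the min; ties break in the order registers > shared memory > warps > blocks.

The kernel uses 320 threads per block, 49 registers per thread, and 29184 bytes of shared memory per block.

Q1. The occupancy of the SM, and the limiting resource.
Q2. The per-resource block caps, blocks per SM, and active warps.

Answer: occupancy 5/16, limited by registers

registers: 1 block
shared memory: 2 blocks
warps: 3 blocks
blocks: 16 blocks

Answer: 1 block, 20 active warps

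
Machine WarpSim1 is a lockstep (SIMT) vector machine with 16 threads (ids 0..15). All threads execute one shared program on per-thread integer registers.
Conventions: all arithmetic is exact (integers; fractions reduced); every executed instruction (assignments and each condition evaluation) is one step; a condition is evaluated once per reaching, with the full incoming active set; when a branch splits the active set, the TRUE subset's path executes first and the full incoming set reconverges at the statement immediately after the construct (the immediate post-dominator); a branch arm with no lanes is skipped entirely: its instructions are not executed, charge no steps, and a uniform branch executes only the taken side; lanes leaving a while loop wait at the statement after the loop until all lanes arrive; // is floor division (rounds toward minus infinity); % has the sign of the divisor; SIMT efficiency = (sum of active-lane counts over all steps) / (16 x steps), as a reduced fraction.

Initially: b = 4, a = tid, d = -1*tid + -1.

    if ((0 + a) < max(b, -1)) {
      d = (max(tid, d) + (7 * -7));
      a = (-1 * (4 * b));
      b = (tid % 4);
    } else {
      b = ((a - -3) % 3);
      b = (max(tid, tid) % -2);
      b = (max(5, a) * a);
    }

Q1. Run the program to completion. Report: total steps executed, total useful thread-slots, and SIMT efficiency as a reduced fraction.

Answer: 7 steps, 64 useful, 4/7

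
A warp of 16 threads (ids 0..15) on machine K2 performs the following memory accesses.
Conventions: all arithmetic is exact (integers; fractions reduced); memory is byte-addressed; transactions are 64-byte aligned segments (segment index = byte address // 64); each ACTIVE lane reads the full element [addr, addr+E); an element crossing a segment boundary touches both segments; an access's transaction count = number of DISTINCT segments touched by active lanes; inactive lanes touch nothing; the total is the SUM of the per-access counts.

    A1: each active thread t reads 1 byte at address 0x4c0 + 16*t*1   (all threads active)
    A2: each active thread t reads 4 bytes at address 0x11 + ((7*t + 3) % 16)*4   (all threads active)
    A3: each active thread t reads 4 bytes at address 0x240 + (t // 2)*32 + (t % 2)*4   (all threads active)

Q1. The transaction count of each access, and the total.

A1: 4 transactions
A2: 2 transactions
A3: 4 transactions

Answer: 4,2,4; total 10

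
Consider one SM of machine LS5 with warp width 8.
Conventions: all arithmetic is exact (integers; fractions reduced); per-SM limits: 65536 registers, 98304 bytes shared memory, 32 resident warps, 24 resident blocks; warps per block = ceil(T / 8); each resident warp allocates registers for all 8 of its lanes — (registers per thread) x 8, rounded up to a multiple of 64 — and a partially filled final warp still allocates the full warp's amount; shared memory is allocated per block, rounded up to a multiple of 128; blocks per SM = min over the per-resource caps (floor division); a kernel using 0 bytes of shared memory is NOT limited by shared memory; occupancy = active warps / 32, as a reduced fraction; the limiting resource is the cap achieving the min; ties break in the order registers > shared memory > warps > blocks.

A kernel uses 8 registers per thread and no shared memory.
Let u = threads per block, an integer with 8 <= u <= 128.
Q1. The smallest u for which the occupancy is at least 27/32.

Answer: u = 9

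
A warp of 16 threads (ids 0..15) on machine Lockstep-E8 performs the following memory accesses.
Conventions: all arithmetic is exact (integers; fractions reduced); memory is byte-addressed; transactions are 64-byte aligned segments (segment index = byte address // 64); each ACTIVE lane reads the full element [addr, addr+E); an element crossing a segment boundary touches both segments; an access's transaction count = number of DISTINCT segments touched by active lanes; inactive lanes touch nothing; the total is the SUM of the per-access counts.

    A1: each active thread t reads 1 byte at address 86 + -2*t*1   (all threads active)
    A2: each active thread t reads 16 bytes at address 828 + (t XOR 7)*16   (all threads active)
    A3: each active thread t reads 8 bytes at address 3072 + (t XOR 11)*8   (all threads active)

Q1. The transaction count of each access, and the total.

A1: 2 transactions
A2: 5 transactions
A3: 2 transactions

Answer: 2,5,2; total 9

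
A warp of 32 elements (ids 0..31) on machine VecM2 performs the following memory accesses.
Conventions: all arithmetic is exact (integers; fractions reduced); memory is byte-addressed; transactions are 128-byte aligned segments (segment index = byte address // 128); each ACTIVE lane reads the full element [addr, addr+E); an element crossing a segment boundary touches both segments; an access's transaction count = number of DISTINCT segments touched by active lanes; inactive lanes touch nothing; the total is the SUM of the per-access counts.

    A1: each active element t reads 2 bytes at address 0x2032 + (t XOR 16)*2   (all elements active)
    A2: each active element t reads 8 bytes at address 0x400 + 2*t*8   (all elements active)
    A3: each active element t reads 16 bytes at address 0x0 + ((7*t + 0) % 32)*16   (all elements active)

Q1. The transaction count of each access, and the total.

A1: 1 transaction
A2: 4 transactions
A3: 4 transactions

Answer: 1,4,4; total 9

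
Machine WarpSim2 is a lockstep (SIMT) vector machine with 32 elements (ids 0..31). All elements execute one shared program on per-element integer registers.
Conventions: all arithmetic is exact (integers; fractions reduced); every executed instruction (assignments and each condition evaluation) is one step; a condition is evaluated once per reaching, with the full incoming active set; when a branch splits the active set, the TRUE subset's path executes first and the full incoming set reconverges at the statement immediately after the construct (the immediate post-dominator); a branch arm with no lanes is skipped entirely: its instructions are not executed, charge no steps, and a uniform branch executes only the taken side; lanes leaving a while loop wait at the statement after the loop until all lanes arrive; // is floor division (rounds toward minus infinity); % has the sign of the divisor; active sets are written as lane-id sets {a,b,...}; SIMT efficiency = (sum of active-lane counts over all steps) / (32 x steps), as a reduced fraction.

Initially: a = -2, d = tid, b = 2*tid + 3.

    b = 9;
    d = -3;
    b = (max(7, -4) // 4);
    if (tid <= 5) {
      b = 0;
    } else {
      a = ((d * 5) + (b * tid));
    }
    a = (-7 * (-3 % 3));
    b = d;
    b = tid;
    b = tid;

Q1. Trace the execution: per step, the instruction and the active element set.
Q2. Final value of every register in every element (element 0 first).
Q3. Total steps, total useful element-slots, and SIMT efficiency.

step 0: b <- 9                       {0,1,2,3,4,5,6,7,8,9,10,11,12,13,14,15,16,17,18,19,20,21,22,23,24,25,26,27,28,29,30,31}
step 1: d <- -3                      {0,1,2,3,4,5,6,7,8,9,10,11,12,13,14,15,16,17,18,19,20,21,22,23,24,25,26,27,28,29,30,31}
step 2: b <- (max(7, -4) // 4)       {0,1,2,3,4,5,6,7,8,9,10,11,12,13,14,15,16,17,18,19,20,21,22,23,24,25,26,27,28,29,30,31}
step 3: eval (tid <= 5)              {0,1,2,3,4,5,6,7,8,9,10,11,12,13,14,15,16,17,18,19,20,21,22,23,24,25,26,27,28,29,30,31}
step 4: b <- 0                       {0,1,2,3,4,5}
step 5: a <- ((d * 5) + (b * tid))   {6,7,8,9,10,11,12,13,14,15,16,17,18,19,20,21,22,23,24,25,26,27,28,29,30,31}
step 6: a <- (-7 * (-3 % 3))         {0,1,2,3,4,5,6,7,8,9,10,11,12,13,14,15,16,17,18,19,20,21,22,23,24,25,26,27,28,29,30,31}
step 7: b <- d                       {0,1,2,3,4,5,6,7,8,9,10,11,12,13,14,15,16,17,18,19,20,21,22,23,24,25,26,27,28,29,30,31}
step 8: b <- tid                     {0,1,2,3,4,5,6,7,8,9,10,11,12,13,14,15,16,17,18,19,20,21,22,23,24,25,26,27,28,29,30,31}
step 9: b <- tid                     {0,1,2,3,4,5,6,7,8,9,10,11,12,13,14,15,16,17,18,19,20,21,22,23,24,25,26,27,28,29,30,31}

Answer: 10 steps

a: 0,0,0,0,0,0,0,0,0,0,0,0,0,0,0,0,0,0,0,0,0,0,0,0,0,0,0,0,0,0,0,0
d: -3,-3,-3,-3,-3,-3,-3,-3,-3,-3,-3,-3,-3,-3,-3,-3,-3,-3,-3,-3,-3,-3,-3,-3,-3,-3,-3,-3,-3,-3,-3,-3
b: 0,1,2,3,4,5,6,7,8,9,10,11,12,13,14,15,16,17,18,19,20,21,22,23,24,25,26,27,28,29,30,31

steps = 10; useful = 288; efficiency = 288/320 = 9/10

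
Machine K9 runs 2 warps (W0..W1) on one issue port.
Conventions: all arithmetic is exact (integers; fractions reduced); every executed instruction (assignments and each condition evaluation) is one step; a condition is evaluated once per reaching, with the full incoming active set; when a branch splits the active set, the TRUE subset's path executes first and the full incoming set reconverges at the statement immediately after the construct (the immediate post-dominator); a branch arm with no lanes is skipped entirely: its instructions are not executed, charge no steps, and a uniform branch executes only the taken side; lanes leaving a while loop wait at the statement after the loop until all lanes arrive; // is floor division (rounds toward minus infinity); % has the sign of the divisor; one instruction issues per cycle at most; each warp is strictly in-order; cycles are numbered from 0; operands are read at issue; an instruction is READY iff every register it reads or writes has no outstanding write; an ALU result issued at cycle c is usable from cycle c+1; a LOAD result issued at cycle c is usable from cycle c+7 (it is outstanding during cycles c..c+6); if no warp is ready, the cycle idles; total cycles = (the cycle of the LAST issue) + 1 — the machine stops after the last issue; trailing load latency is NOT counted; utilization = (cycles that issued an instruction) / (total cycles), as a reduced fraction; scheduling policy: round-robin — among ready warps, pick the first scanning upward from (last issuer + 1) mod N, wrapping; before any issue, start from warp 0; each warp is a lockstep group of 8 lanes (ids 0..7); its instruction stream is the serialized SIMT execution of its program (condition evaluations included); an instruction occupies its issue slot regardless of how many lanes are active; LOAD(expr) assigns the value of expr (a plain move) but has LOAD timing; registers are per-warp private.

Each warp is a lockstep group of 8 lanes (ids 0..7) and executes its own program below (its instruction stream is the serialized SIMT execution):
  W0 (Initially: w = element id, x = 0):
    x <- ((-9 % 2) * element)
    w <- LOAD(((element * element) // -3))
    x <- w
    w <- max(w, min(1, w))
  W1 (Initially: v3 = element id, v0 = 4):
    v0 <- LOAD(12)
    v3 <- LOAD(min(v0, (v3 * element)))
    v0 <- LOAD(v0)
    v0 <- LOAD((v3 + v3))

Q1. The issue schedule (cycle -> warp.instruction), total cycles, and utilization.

cycle 0: W0.I0
cycle 1: W1.I0
cycle 2: W0.I1
cycle 3: idle
cycle 4: idle
cycle 5: idle
cycle 6: idle
cycle 7: idle
cycle 8: W1.I1
cycle 9: W0.I2
cycle 10: W1.I2
cycle 11: W0.I3
cycle 12: idle
cycle 13: idle
cycle 14: idle
cycle 15: idle
cycle 16: idle
cycle 17: W1.I3

Answer: 18 cycles, utilization 4/9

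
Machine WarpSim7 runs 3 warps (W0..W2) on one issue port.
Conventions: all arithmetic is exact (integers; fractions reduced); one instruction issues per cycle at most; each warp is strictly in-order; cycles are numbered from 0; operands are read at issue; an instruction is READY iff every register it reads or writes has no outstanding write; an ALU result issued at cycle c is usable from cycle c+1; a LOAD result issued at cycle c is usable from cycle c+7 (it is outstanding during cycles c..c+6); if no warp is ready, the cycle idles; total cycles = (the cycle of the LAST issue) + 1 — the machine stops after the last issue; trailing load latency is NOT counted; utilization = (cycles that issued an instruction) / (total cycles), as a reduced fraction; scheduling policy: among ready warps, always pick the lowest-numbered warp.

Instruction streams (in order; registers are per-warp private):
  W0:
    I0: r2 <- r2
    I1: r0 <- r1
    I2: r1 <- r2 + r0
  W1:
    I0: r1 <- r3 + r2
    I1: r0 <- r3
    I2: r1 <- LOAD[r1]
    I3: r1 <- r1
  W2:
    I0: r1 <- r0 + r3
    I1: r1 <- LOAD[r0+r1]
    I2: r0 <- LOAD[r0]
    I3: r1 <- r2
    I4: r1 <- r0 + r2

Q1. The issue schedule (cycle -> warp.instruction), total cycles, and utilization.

cycle 0: W0.I0
cycle 1: W0.I1
cycle 2: W0.I2
cycle 3: W1.I0
cycle 4: W1.I1
cycle 5: W1.I2
cycle 6: W2.I0
cycle 7: W2.I1
cycle 8: W2.I2
cycle 9: idle
cycle 10: idle
cycle 11: idle
cycle 12: W1.I3
cycle 13: idle
cycle 14: W2.I3
cycle 15: W2.I4

Answer: 16 cycles, utilization 3/4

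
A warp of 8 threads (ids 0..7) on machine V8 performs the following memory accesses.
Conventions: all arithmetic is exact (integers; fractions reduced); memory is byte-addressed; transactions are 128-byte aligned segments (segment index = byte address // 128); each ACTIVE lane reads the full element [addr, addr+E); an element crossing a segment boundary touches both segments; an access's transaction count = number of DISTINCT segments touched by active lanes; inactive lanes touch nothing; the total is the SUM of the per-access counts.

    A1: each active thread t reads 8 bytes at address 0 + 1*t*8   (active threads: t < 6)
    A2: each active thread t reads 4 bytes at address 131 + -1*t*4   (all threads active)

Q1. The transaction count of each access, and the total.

A1: 1 transaction
A2: 2 transactions

Answer: 1,2; total 3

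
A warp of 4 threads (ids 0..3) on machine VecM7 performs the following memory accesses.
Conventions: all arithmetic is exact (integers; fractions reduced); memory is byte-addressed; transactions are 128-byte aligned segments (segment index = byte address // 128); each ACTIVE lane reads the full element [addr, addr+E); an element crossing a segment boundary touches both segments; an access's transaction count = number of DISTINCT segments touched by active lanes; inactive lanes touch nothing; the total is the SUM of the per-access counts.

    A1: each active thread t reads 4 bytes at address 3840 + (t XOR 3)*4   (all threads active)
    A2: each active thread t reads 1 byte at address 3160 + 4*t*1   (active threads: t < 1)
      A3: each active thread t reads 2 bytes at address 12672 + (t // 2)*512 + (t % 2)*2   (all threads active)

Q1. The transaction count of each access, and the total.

A1: 1 transaction
A2: 1 transaction
A3: 2 transactions

Answer: 1,1,2; total 4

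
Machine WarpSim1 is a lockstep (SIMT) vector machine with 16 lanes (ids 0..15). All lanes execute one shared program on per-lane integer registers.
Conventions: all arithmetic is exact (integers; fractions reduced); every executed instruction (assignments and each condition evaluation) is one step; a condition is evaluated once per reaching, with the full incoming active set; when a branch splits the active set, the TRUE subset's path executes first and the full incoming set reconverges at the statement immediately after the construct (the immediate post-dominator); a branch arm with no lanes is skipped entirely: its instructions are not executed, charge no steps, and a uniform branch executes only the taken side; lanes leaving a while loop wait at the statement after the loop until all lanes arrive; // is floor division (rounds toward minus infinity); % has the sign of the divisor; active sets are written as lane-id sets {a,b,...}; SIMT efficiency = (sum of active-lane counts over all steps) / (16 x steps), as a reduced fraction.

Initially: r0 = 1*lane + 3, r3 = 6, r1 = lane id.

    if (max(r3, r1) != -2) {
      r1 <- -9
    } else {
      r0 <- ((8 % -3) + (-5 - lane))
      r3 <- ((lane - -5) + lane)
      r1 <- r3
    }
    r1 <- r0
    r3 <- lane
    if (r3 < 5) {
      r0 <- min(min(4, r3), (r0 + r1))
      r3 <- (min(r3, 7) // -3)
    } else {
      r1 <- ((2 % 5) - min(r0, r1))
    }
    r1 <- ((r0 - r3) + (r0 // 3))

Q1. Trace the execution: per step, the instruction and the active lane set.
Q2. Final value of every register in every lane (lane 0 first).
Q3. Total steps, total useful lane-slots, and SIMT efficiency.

step 0: eval (max(r3, r1) != -2)     {0,1,2,3,4,5,6,7,8,9,10,11,12,13,14,15}
step 1: r1 <- -9                     {0,1,2,3,4,5,6,7,8,9,10,11,12,13,14,15}
step 2: r1 <- r0                     {0,1,2,3,4,5,6,7,8,9,10,11,12,13,14,15}
step 3: r3 <- lane                   {0,1,2,3,4,5,6,7,8,9,10,11,12,13,14,15}
step 4: eval (r3 < 5)                {0,1,2,3,4,5,6,7,8,9,10,11,12,13,14,15}
step 5: r0 <- min(min(4, r3), (r0 + r1)) {0,1,2,3,4}
step 6: r3 <- (min(r3, 7) // -3)     {0,1,2,3,4}
step 7: r1 <- ((2 % 5) - min(r0, r1)) {5,6,7,8,9,10,11,12,13,14,15}
step 8: r1 <- ((r0 - r3) + (r0 // 3)) {0,1,2,3,4,5,6,7,8,9,10,11,12,13,14,15}

Answer: 9 steps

r0: 0,1,2,3,4,8,9,10,11,12,13,14,15,16,17,18
r3: 0,-1,-1,-1,-2,5,6,7,8,9,10,11,12,13,14,15
r1: 0,2,3,5,7,5,6,6,6,7,7,7,8,8,8,9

steps = 9; useful = 117; efficiency = 117/144 = 13/16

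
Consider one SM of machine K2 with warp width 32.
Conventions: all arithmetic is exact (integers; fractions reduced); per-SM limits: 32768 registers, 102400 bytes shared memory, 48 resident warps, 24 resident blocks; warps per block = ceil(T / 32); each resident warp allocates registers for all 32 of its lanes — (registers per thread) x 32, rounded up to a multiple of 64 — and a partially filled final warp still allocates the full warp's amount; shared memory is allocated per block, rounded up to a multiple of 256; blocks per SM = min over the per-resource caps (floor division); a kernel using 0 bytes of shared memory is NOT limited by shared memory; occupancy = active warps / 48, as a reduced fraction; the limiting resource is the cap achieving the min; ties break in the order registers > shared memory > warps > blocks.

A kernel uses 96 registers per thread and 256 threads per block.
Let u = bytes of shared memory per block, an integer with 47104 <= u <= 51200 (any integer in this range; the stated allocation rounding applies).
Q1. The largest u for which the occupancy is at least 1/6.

Answer: u = 51200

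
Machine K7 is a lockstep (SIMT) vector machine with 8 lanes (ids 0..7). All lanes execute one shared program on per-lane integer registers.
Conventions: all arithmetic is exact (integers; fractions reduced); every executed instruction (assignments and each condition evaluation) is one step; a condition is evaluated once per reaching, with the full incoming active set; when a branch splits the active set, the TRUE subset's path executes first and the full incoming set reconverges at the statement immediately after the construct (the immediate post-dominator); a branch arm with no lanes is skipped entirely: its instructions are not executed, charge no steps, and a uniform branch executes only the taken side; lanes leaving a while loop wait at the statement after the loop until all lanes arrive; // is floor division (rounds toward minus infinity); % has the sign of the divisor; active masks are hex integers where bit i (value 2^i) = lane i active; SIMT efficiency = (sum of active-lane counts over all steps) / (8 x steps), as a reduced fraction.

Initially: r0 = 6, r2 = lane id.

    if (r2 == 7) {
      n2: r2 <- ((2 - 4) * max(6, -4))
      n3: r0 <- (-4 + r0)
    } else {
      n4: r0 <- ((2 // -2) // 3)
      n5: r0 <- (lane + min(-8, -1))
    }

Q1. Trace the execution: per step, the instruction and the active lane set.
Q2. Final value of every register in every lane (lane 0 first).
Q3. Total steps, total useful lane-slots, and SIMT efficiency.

step 0: eval (r2 == 7)               0xff
step 1: r2 <- ((2 - 4) * max(6, -4)) 0x80
step 2: r0 <- (-4 + r0)              0x80
step 3: r0 <- ((2 // -2) // 3)       0x7f
step 4: r0 <- (lane + min(-8, -1))   0x7f

Answer: 5 steps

r0: -8,-7,-6,-5,-4,-3,-2,2
r2: 0,1,2,3,4,5,6,-12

steps = 5; useful = 24; efficiency = 24/40 = 3/5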